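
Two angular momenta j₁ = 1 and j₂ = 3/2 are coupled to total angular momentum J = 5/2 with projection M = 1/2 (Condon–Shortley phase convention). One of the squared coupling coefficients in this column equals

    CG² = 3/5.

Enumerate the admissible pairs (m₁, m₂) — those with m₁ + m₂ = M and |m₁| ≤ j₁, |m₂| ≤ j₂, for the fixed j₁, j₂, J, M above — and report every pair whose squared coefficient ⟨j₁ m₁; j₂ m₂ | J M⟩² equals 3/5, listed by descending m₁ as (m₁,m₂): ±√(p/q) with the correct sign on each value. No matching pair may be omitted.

Admissible pairs with m₁+m₂ = M = 1/2: (-1,3/2), (0,1/2), (1,-1/2)
  (m₁,m₂)=(1,-1/2): CG² = 3/10, CG = +√(3/10)
  (m₁,m₂)=(0,1/2): CG² = 3/5, CG = +√(3/5)   ← matches the target
  (m₁,m₂)=(-1,3/2): CG² = 1/10, CG = +√(1/10)
Pairs with CG² = 3/5: (0,1/2): +√(3/5)

(0,1/2): +√(3/5)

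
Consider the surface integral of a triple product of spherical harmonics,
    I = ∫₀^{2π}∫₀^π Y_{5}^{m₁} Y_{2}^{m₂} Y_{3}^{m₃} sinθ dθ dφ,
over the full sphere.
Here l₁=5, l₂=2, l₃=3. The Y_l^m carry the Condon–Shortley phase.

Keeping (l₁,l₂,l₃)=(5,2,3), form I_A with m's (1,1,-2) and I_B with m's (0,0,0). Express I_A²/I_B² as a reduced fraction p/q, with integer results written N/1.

l's match ⇒ only the (l;m) 3-j factors differ between A and B.
A: triangle coeff Δ(5,2,3) = 1/2310; Σ_t [3,3]: t=3:−1/720 = -1/720; (3j)²=4/385 [(5 2 3; 1 1 -2)], sign=+1
B: triangle coeff Δ(5,2,3) = 1/2310; Σ_t [2,2]: t=2:+1/144 = 1/144; (3j)²=10/231 [(5 2 3; 0 0 0)], sign=-1
I_A²/I_B² = (4/385)/(10/231) = 6/25

6/25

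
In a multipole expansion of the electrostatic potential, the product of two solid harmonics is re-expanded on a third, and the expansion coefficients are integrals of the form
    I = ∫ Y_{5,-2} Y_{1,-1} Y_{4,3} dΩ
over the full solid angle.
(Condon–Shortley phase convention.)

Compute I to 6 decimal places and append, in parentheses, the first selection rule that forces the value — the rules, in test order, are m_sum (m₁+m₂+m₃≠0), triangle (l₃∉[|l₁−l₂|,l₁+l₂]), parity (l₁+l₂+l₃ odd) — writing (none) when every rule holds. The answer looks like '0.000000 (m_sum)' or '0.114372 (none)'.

m-sum 0 ✓  L=10 even ✓  4≤4≤6 ✓
Π(2lᵢ+1) = 11×3×9 = 297
triangle coeff Δ(5,1,4) = 1/495
Σ_t [1,1]: t=1:−1/576 = -1/576
(3j)²=5/99 [(5 1 4; 0 0 0)], sign=-1
Σ_t [0,0]: t=0:+1/10080 = 1/10080
(3j)²=1/165 [(5 1 4; -2 -1 3)], sign=-1
⇒ 4πI² = 1/11
I = (+1)√(1/11/(4π)) = 0.08505478
No selection rule forces the value: the integral is nonzero (none).

0.085055 (none)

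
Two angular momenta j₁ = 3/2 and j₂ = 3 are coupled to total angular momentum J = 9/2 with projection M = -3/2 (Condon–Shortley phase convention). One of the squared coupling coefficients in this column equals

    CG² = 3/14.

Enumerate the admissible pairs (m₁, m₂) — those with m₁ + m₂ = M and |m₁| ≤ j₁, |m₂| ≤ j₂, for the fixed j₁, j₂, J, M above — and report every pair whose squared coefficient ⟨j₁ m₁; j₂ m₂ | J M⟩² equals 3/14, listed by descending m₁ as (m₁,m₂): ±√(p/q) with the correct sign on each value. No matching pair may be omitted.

Admissible pairs with m₁+m₂ = M = -3/2: (-3/2,0), (-1/2,-1), (1/2,-2), (3/2,-3)
  (m₁,m₂)=(3/2,-3): CG² = 1/84, CG = +√(1/84)
  (m₁,m₂)=(1/2,-2): CG² = 3/14, CG = +√(3/14)   ← matches the target
  (m₁,m₂)=(-1/2,-1): CG² = 15/28, CG = +√(15/28)
  (m₁,m₂)=(-3/2,0): CG² = 5/21, CG = +√(5/21)
Pairs with CG² = 3/14: (1/2,-2): +√(3/14)

(1/2,-2): +√(3/14)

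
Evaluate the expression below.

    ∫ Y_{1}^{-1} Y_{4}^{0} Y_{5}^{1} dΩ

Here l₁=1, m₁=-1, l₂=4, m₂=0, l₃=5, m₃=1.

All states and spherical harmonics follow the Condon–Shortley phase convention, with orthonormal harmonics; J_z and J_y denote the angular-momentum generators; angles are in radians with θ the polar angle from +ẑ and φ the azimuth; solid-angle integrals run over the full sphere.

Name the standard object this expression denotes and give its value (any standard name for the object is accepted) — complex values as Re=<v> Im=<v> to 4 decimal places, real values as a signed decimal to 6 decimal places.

Gaunt coefficient, -0.190188

This is a Gaunt coefficient — the integral of a triple product of spherical harmonics over the sphere.
m-sum 0 ✓  L=10 even ✓  3≤5≤5 ✓
Π(2lᵢ+1) = 3×9×11 = 297
triangle coeff Δ(1,4,5) = 1/495
Σ_t [0,0]: t=0:+1/576 = 1/576
(3j)²=5/99 [(1 4 5; 0 0 0)], sign=-1
Σ_t [0,0]: t=0:+1/1152 = 1/1152
(3j)²=1/33 [(1 4 5; -1 0 1)], sign=+1
⇒ 4πI² = 5/11
I = (-1)√(5/11/(4π)) = -0.19018827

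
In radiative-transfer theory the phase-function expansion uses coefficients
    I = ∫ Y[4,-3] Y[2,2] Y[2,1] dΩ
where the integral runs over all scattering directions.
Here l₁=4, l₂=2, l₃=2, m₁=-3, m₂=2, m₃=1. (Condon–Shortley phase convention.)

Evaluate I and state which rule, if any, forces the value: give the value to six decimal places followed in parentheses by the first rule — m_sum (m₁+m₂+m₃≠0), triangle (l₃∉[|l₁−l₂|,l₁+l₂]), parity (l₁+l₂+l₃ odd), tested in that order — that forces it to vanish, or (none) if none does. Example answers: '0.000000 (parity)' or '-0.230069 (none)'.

Checks pass: Σm=0; 8 even; l₃=2∈[2,6].
(2·4+1)(2·2+1)(2·2+1) = 225
Δ: 4! 4! 0! / 9! → 1/630
sum: t=2:+1/16 = 1/16
3j²(4 2 2; 0 0 0) = Δ·Π!·Σ² = 2/35  (sign +1)
sum: t=4:+1/144 = 1/144
3j²(4 2 2; -3 2 1) = Δ·Π!·Σ² = 1/18  (sign -1)
combine: 4πI² = 225·2/35·1/18 = 5/7
take √, sign -1: I = -0.23841361
No selection rule forces the value: the integral is nonzero (none).

-0.238414 (none)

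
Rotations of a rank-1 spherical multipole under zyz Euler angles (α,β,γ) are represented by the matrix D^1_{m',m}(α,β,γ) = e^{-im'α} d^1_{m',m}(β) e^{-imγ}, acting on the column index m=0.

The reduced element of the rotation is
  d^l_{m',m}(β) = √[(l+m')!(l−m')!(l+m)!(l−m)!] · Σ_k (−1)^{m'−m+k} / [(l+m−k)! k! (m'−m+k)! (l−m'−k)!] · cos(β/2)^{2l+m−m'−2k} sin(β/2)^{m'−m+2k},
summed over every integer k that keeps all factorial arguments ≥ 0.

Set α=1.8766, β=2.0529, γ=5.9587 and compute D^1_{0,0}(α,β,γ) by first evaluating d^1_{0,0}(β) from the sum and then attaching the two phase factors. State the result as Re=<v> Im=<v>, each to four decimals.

Split into d^1_{0,0}(β=2.0529) × two z-phases.
c=cos(2.052900/2)=0.517859, s=sin(2.052900/2)=0.855466; N=√[1·1·1·1]=1.000000
The bounds max(0,m−m')=0 and min(l+m,l−m')=1 give 2 terms
  k=0: (−1)^0·1.0000/(1)·0.5179^2·0.8555^0 = +0.268178
  k=1: (−1)^1·1.0000/(1)·0.5179^0·0.8555^2 = -0.731822
d^1_{0,0}(2.0529) = +0.268178 -0.731822 = -0.463644
D = (+1.000000+0.000000i)·(-0.463644)·(+1.000000+0.000000i) = -0.463644+0.000000i

Re=-0.4636 Im=0.0000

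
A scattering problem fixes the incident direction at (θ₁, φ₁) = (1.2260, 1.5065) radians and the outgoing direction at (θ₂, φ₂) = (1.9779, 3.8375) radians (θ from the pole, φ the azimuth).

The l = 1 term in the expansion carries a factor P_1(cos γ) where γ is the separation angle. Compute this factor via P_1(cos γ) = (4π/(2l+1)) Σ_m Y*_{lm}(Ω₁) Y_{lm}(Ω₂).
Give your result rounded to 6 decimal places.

-0.729345

Addition theorem: P_1(cos γ) = (4π/3) Σ_m Y*_{lm}(Ω₁) Y_{lm}(Ω₂), m = −1…1:
  term(m=-1) = -0.071084-0.074759i   from Y*(Ω₁)=+0.020892+0.324488i, Y(Ω₂)=-0.243486+0.203388i
  term(m=+0) = -0.031950+0.000000i   from Y*(Ω₁)=+0.165150-0.000000i, Y(Ω₂)=-0.193463+0.000000i
  term(m=+1) = -0.071084+0.074759i   from Y*(Ω₁)=-0.020892+0.324488i, Y(Ω₂)=+0.243486+0.203388i
Σ over m = -0.174118+0.000000i; ×(4π/3) → -0.729345+0.000000i. Real part: -0.729345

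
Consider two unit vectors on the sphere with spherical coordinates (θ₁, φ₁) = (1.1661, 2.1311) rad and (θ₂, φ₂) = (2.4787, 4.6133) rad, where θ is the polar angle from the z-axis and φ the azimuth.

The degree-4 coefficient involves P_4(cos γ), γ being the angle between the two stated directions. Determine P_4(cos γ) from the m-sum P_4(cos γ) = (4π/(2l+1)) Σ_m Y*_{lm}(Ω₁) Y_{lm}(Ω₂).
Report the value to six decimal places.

Summing Y*_{l m}(θ₁,φ₁)·Y_{l m}(θ₂,φ₂) over m ∈ [−4, 4]; prefactor 4π/(2·4+1) = 1.396263:
  term(m=-4) = (-0.017560, 0.009685)   from Y*(Ω₁)=(-0.196308, 0.247571), Y(Ω₂)=(0.058550, 0.024503)
  term(m=-3) = (-0.034873, 0.080814)   from Y*(Ω₁)=(0.380472, 0.042066), Y(Ω₂)=(-0.067350, 0.219851)
  term(m=-2) = (0.002548, 0.009897)   from Y*(Ω₁)=(-0.010481, -0.021687), Y(Ω₂)=(-0.415977, -0.083534)
  term(m=-1) = (-0.080217, -0.062179)   from Y*(Ω₁)=(0.174240, -0.277730), Y(Ω₂)=(0.030624, -0.308045)
  term(m=+0) = (0.019289, 0.000000)   from Y*(Ω₁)=(-0.085656, -0.000000), Y(Ω₂)=(-0.225190, 0.000000)
  term(m=+1) = (-0.080217, 0.062179)   from Y*(Ω₁)=(-0.174240, -0.277730), Y(Ω₂)=(-0.030624, -0.308045)
  term(m=+2) = (0.002548, -0.009897)   from Y*(Ω₁)=(-0.010481, 0.021687), Y(Ω₂)=(-0.415977, 0.083534)
  term(m=+3) = (-0.034873, -0.080814)   from Y*(Ω₁)=(-0.380472, 0.042066), Y(Ω₂)=(0.067350, 0.219851)
  term(m=+4) = (-0.017560, -0.009685)   from Y*(Ω₁)=(-0.196308, -0.247571), Y(Ω₂)=(0.058550, -0.024503)
Total Σ_m = (-0.240915, -0.000000). Multiply by 1.396263: (-0.336381, -0.000000). P_4(cos γ) = -0.336381

-0.336381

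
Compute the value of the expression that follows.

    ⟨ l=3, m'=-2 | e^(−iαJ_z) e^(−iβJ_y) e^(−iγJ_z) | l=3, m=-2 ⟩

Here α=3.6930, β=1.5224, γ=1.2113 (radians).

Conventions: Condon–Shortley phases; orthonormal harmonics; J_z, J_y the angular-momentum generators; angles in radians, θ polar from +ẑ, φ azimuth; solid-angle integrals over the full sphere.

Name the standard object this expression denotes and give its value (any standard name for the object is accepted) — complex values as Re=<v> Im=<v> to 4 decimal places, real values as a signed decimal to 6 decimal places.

Wigner D-matrix element, Re=0.4726 Im=0.1909

This is a Wigner D-matrix element — the rotation-matrix element ⟨l m'| R(α,β,γ) |l m⟩ in the angular-momentum basis.
D^3_{-2,-2}(3.6930,1.5224,1.2113) = e^{-i·-2·3.6930}·d^3_{-2,-2}(1.5224)·e^{-i·-2·1.2113}. Compute d first:
c=cos(1.522400/2)=0.724009, s=sin(1.522400/2)=0.689791; N=√[1·120·1·120]=120.000000
Admissible k: 0..1 (factorial args all ≥0)
  k=0: (−1)^0·120.0000/(120)·0.7240^6·0.6898^0 = +0.144033
  k=1: (−1)^1·120.0000/(24)·0.7240^4·0.6898^2 = -0.653702
d^3_{-2,-2}(1.5224) = +0.144033 -0.653702 = -0.509669
Phases: e^{-i·(-2)·3.6930}=+0.451086+0.892481i, e^{-i·(-2)·1.2113}=-0.752470+0.658627i ⇒ D=+0.472586+0.190854i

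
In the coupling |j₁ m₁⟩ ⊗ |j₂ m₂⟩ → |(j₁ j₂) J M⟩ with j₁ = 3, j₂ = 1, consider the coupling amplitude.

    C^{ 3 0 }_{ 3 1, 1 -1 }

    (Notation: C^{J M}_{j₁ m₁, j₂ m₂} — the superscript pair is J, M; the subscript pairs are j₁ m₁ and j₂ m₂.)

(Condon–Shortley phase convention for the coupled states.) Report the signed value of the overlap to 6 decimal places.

+0.707107

triangle: 1!·5!·1!/8! = 120/40320
(j±m)!: 4!·2!·0!·2!·3!·3! = 3456
prefactor² = (2J+1)·Δ·N² = 72
  k=0: +1/(0!·1!·2!·0!·3!·1!) = 1/12
Σ = 1/12  ⇒  CG² = 72·(1/12)² = 1/2
CG = +√(1/2) = +0.707107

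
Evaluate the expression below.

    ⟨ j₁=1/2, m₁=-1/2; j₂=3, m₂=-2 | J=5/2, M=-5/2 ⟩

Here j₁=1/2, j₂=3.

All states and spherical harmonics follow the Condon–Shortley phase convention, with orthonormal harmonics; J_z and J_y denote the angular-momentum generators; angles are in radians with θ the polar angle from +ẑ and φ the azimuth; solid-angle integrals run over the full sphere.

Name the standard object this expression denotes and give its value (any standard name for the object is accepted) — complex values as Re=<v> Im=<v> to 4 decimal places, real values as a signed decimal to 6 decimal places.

This is a Clebsch–Gordan (vector-coupling) coefficient.
triangle: 1!·0!·5!/7! = 120/5040
(j±m)!: 0!·1!·1!·5!·0!·5! = 14400
prefactor² = (2J+1)·Δ·N² = 14400/7
  k=1: −1/(1!·0!·0!·0!·0!·5!) = -1/120
Σ = -1/120  ⇒  CG² = 14400/7·(-1/120)² = 1/7
CG = −√(1/7) = -0.377964

Clebsch–Gordan coefficient, −√(1/7) ≈ -0.377964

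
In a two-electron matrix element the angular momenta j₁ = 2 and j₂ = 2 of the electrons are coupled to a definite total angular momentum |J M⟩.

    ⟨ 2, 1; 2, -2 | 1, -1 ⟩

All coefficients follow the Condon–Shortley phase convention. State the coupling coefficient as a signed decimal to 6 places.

+√(1/5) ≈ +0.447214

√[3·3!1!1!/6! · 3!1!0!4!0!2!] = √(36/5)
  +(−1)^0/∏(0,3,1,0,0,1)! = 1/6  (running 1/6)
⟨..|..⟩ = √(36/5)·(1/6) = +0.447214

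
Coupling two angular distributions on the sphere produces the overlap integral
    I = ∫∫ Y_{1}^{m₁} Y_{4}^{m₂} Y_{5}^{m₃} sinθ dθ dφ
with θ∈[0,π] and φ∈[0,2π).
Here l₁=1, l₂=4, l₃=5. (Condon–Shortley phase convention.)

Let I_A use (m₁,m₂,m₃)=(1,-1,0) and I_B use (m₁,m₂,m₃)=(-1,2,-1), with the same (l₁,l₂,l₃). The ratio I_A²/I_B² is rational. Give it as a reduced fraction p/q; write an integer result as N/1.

5/3

l's match ⇒ only the (l;m) 3-j factors differ between A and B.
A: triangle coeff Δ(1,4,5) = 1/495; Σ_t [0,0]: t=0:+1/1440 = 1/1440; (3j)²=2/99 [(1 4 5; 1 -1 0)], sign=-1
B: triangle coeff Δ(1,4,5) = 1/495; Σ_t [0,0]: t=0:+1/2880 = 1/2880; (3j)²=2/165 [(1 4 5; -1 2 -1)], sign=+1
I_A²/I_B² = (2/99)/(2/165) = 5/3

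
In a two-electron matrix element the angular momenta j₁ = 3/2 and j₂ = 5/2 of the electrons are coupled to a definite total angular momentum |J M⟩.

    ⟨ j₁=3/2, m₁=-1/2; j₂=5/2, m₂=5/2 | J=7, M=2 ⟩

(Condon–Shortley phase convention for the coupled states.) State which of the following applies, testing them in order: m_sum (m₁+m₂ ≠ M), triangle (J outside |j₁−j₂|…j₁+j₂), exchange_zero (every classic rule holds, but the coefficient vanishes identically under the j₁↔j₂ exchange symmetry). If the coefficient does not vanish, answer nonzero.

m-sum: m₁+m₂ = -1/2+5/2 = 2, M = 2  ✓
triangle: need |j₁−j₂| ≤ J ≤ j₁+j₂, i.e. J ∈ [1, 4]; J = 7 is outside ✗ ⇒ coefficient is 0

triangle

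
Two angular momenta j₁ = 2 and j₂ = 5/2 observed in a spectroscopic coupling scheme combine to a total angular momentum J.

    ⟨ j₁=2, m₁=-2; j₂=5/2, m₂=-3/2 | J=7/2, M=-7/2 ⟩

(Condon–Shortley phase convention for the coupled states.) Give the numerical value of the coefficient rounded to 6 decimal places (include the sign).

√[8·1!3!4!/9! · 0!4!1!4!0!7!] = √(9216)
  +(−1)^1/∏(1,0,3,0,0,4)! = -1/144  (running -1/144)
⟨..|..⟩ = √(9216)·(-1/144) = -0.666667

−√(4/9) ≈ -0.666667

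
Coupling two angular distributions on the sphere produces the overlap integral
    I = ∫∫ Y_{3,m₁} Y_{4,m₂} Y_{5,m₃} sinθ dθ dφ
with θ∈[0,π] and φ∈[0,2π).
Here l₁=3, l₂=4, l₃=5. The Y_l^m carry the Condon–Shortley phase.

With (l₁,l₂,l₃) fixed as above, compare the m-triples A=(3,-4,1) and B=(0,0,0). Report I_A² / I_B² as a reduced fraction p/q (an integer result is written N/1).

l's match ⇒ only the (l;m) 3-j factors differ between A and B.
A: triangle coeff Δ(3,4,5) = 1/180180; Σ_t [0,0]: t=0:+1/34560 = 1/34560; (3j)²=1/429 [(3 4 5; 3 -4 1)], sign=+1
B: triangle coeff Δ(3,4,5) = 1/180180; Σ_t [0,2]: t=0:+1/576 t=1:−1/144 t=2:+1/576 = -1/288; (3j)²=20/1001 [(3 4 5; 0 0 0)], sign=+1
I_A²/I_B² = (1/429)/(20/1001) = 7/60

7/60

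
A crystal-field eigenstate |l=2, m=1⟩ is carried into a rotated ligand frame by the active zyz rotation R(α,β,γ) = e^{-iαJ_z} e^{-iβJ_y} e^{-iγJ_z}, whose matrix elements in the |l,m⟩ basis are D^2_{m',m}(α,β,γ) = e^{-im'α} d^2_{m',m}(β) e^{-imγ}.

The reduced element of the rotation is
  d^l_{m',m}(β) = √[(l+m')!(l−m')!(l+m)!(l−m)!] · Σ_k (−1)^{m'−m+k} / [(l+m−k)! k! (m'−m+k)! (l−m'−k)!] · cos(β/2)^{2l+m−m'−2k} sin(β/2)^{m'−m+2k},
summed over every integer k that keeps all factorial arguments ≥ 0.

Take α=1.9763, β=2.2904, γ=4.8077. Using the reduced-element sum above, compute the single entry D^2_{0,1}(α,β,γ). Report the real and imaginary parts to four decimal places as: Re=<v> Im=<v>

Re=-0.0578 Im=-0.6043

D^2_{0,1}(1.9763,2.2904,4.8077) = e^{-i·0·1.9763}·d^2_{0,1}(2.2904)·e^{-i·1·4.8077}. Compute d first:
c=cos(2.290400/2)=0.412864, s=sin(2.290400/2)=0.910793; N=√[2·2·6·1]=4.898979
The bounds max(0,m−m')=1 and min(l+m,l−m')=2 give 2 terms
  k=1: (−1)^0·4.8990/(2)·0.4129^3·0.9108^1 = +0.157006
  k=2: (−1)^1·4.8990/(2)·0.4129^1·0.9108^3 = -0.764084
d^2_{0,1}(2.2904) = +0.157006 -0.764084 = -0.607078
D = (+1.000000+0.000000i)·(-0.607078)·(+0.095167+0.995461i) = -0.057774-0.604323i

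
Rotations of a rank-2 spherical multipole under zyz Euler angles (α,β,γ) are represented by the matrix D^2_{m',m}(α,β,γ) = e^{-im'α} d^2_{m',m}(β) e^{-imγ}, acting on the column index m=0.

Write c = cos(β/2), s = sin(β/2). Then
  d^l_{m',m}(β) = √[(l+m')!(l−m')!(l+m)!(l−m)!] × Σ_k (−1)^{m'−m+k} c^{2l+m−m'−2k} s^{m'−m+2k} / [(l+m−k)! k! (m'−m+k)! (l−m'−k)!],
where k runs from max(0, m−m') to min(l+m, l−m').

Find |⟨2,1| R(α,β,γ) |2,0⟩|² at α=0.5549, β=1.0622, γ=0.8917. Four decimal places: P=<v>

P=0.2713

Split into d^2_{1,0}(β=1.0622) × two z-phases.
With c≡cos(β/2)=0.862250 and s≡sin(β/2)=0.506482, N=[6·1·2·2]^{1/2}=4.898979
Admissible k: 0..1 (factorial args all ≥0)
  k=0: (−1)^1·4.8990/(2)·0.8623^3·0.5065^1 = -0.795317
  k=1: (−1)^2·4.8990/(2)·0.8623^1·0.5065^3 = +0.274411
d^2_{1,0}(1.0622) = -0.795317 +0.274411 = -0.520906
|D^2_{1,0}|² = |d^2_{1,0}(β)|² = (-0.520906)² = 0.271343 (the z-rotation phases have unit modulus)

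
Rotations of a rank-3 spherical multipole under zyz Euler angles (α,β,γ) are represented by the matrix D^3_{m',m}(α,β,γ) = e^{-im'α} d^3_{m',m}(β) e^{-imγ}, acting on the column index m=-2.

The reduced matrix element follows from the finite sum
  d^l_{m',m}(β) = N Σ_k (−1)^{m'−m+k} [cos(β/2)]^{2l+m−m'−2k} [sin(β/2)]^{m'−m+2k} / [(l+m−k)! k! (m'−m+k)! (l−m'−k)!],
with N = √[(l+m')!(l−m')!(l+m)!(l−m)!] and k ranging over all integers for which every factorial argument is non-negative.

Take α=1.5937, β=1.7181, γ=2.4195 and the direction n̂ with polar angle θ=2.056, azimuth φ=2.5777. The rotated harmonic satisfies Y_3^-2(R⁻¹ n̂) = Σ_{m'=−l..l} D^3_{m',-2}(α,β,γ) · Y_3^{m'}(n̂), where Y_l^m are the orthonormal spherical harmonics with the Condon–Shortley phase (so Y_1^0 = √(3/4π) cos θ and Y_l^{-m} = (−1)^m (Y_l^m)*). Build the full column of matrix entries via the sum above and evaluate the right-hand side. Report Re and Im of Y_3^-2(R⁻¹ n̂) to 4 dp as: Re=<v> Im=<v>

Re=-0.3495 Im=0.1782

Need the full column D^3_{m',-2} for m'=−3..3 at α=1.5937, β=1.7181, γ=2.4195.
cos(β/2)=0.653157, sin(β/2)=0.757222
d^3_{-3,-2}: single k=1 term ⇒ +0.220489;  D = -0.216297-0.042793i
d^3_{-2,-2}: k∈[0..1] ⇒ +0.077644 -0.521780 = -0.444137;  D = +0.076198-0.437551i
d^3_{-1,-2}: k∈[0..1] ⇒ -0.284650 +0.765162 = +0.480512;  D = +0.475151+0.071576i
d^3_{0,-2}: k∈[0..1] ⇒ +0.571582 -0.768227 = -0.196646;  D = -0.024831+0.195072i
d^3_{1,-2}: k∈[0..1] ⇒ -0.765162 +0.514203 = -0.250959;  D = +0.249610+0.025980i
d^3_{2,-2}: k∈[0..1] ⇒ +0.701292 -0.188513 = +0.512780;  D = -0.041389+0.511107i
d^3_{3,-2}: single k=0 term ⇒ -0.398300;  D = -0.397633-0.023049i
Y_3^{m'}(θ=2.056,φ=2.5777) and Σ D·Y over m':
  (-0.2163-0.0428i)·(+0.0348-0.2867i)  (+0.0762-0.4376i)·(-0.1599-0.3370i)  (+0.4752+0.0716i)·(-0.0212-0.0134i)  (-0.0248+0.1951i)·(+0.3328+0.0000i)  (+0.2496+0.0260i)·(+0.0212-0.0134i)  (-0.0414+0.5111i)·(-0.1599+0.3370i)  (-0.3976-0.0230i)·(-0.0348-0.2867i)
Y_3^-2(R⁻¹ n̂) = -0.349518+0.178196i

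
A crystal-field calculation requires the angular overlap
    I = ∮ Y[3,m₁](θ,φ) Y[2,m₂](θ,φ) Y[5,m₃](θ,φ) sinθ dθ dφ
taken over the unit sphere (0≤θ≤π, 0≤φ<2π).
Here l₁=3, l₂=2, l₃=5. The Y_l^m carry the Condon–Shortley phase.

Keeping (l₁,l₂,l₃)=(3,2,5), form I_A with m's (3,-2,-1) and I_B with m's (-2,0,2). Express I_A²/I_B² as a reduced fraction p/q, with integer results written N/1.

Shared (l₁,l₂,l₃)=(3,2,5): N and (l;000)² cancel in I_A²/I_B².
A: Δ = 0!·6!·4!/11! = 1/2310; Racah Σ t=0..0: t=0:+1/17280 = 1/17280; ⇒ 3j(3 2 5; 3 -2 -1)² = 1/2310, sgn +1
B: Δ = 0!·6!·4!/11! = 1/2310; Racah Σ t=0..0: t=0:+1/480 = 1/480; ⇒ 3j(3 2 5; -2 0 2)² = 3/110, sgn -1
I_A²/I_B² = (1/2310)/(3/110) = 1/63

1/63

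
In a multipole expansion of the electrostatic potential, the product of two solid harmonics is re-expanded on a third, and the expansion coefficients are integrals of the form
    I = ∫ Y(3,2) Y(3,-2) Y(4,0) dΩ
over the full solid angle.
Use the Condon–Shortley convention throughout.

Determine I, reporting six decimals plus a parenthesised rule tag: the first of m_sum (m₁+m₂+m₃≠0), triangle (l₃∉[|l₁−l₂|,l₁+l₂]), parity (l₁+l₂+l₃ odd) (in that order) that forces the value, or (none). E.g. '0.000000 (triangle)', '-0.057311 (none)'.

-0.179515 (none)

Rules hold: Σm=0, L=10 even, 0≤4≤6.
N = 7·7·9 = 441
Δ = 2!·4!·4!/11! = 1/34650
Racah Σ t=0..2: t=0:+1/72 t=1:−1/16 t=2:+1/72 = -5/144
⇒ 3j(3 3 4; 0 0 0)² = 2/77, sgn -1
Racah Σ t=0..1: t=0:+1/72 t=1:−1/576 = 7/576
⇒ 3j(3 3 4; 2 -2 0)² = 7/198, sgn +1
4πI² = N·(3j₀)²·(3jₘ)² = 49/121
I = -1·√(0.404959/4π) = -0.17951487
No selection rule forces the value: the integral is nonzero (none).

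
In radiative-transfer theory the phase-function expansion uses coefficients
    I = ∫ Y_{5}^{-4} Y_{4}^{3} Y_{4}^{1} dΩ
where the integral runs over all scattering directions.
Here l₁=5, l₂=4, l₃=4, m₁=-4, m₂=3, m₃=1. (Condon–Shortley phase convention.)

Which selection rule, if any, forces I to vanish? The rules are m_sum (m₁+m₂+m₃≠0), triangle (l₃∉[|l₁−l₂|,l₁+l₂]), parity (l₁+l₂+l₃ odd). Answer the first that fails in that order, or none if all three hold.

parity

azimuthal sum: -4 + 3 + 1 = 0  ✓
1 ≤ 4 ≤ 9 (triangle on l)  ✓
L = 5 + 4 + 4 = 13 (odd)  ✗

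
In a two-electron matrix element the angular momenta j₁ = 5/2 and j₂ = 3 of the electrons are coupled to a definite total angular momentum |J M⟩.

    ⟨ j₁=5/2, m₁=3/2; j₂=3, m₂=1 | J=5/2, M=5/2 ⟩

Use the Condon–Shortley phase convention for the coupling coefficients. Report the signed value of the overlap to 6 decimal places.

triangle: 3!·2!·3!/9! = 72/362880
(j±m)!: 4!·1!·4!·2!·5!·0! = 138240
prefactor² = (2J+1)·Δ·N² = 1152/7
  k=1: −1/(1!·2!·0!·3!·2!·0!) = -1/24
Σ = -1/24  ⇒  CG² = 1152/7·(-1/24)² = 2/7
CG = −√(2/7) = -0.534522

−√(2/7) = -0.534522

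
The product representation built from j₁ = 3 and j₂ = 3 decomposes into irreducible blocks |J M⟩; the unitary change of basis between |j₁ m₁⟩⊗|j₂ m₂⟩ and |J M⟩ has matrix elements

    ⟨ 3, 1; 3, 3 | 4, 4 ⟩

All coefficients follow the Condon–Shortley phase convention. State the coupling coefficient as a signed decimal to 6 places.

j₁+j₂−J=2  J+j₁−j₂=4  J−j₁+j₂=4  j₁+j₂+J+1=11
(j₁±m₁, j₂±m₂, J±M) = (4,2,6,0,8,0)
P² = 3981312/11
sum k=2..2:
  [2] +1/1152 = 1/1152
S = 1/1152
C² = P²·S² = 3/11 ; C = +0.522233

+0.522233  (= +√(3/11))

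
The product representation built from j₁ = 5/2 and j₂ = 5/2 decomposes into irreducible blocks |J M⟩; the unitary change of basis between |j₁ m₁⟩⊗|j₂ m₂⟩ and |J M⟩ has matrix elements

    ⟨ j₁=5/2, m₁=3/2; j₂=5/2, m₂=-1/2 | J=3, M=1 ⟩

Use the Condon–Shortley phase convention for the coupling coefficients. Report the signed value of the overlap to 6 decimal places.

+0.182574

triangle: 2!·3!·3!/9! = 72/362880
(j±m)!: 4!·1!·2!·3!·4!·2! = 13824
prefactor² = (2J+1)·Δ·N² = 96/5
  k=0: +1/(0!·2!·1!·2!·2!·1!) = 1/8
  k=1: −1/(1!·1!·0!·1!·3!·2!) = -1/12
Σ = 1/24  ⇒  CG² = 96/5·(1/24)² = 1/30
CG = +√(1/30) = +0.182574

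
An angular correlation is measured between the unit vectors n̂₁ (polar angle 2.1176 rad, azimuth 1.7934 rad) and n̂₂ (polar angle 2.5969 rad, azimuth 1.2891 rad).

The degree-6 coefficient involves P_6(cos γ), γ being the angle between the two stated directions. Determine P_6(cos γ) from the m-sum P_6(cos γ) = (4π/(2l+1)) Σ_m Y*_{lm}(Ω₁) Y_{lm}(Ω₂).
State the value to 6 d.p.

Expand P_6 via completeness: Σ_{m} conj(Y_{6,m}) at Ω₁ times Y_{6,m} at Ω₂ —
  m=-6: (-0.043725-0.182486i) × (+0.001113-0.009283i) = -0.001743+0.000203i  (running Σ = -0.001743+0.000203i)
  m=-5: (+0.354950-0.174879i) × (-0.052757+0.008639i) = -0.017215+0.012293i  (running Σ = -0.018958+0.012495i)
  m=-4: (+0.235867+0.291449i) × (+0.077849+0.163655i) = -0.029335+0.061290i  (running Σ = -0.048293+0.073785i)
  m=-3: (+0.003407-0.004320i) × (+0.292588-0.259589i) = -0.000125-0.002148i  (running Σ = -0.048417+0.071637i)
  m=-2: (+0.311925+0.148838i) × (-0.405984-0.256455i) = -0.088467-0.140420i  (running Σ = -0.136884-0.068784i)
  m=-1: (-0.028223+0.124684i) × (-0.036203+0.125102i) = -0.014576-0.008045i  (running Σ = -0.151461-0.076828i)
  m=0: (+0.313271-0.000000i) × (-0.402286+0.000000i) = -0.126025+0.000000i  (running Σ = -0.277485-0.076828i)
  m=1: (+0.028223+0.124684i) × (+0.036203+0.125102i) = -0.014576+0.008045i  (running Σ = -0.292062-0.068784i)
  m=2: (+0.311925-0.148838i) × (-0.405984+0.256455i) = -0.088467+0.140420i  (running Σ = -0.380529+0.071637i)
  m=3: (-0.003407-0.004320i) × (-0.292588-0.259589i) = -0.000125+0.002148i  (running Σ = -0.380653+0.073785i)
  m=4: (+0.235867-0.291449i) × (+0.077849-0.163655i) = -0.029335-0.061290i  (running Σ = -0.409988+0.012495i)
  m=5: (-0.354950-0.174879i) × (+0.052757+0.008639i) = -0.017215-0.012293i  (running Σ = -0.427203+0.000203i)
  m=6: (-0.043725+0.182486i) × (+0.001113+0.009283i) = -0.001743-0.000203i  (running Σ = -0.428946-0.000000i)
Total Σ_m = -0.428946-0.000000i. Multiply by 0.966644: -0.414638-0.000000i. P_6(cos γ) = -0.414638

-0.414638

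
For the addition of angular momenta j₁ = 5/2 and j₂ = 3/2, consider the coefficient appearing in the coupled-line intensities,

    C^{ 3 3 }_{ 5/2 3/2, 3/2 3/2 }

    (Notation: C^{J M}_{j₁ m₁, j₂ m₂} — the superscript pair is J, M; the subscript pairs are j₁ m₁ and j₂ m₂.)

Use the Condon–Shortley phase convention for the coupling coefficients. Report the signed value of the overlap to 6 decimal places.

j₁+j₂−J=1  J+j₁−j₂=4  J−j₁+j₂=2  j₁+j₂+J+1=8
(j₁±m₁, j₂±m₂, J±M) = (4,1,3,0,6,0)
P² = 864
sum k=1..1:
  [1] −1/48 = -1/48
S = -1/48
C² = P²·S² = 3/8 ; C = -0.612372

−√(3/8) ≈ -0.612372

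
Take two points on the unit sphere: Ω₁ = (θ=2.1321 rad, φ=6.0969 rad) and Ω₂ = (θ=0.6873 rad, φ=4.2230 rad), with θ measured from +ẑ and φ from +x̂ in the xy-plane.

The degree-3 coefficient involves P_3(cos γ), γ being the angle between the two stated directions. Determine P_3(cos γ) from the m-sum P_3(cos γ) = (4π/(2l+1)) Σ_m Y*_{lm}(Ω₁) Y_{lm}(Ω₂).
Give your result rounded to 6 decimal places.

Expand P_3 via completeness: Σ_{m} conj(Y_{3,m}) at Ω₁ times Y_{3,m} at Ω₂ —
  [-3]  conj(Y_{3,-3})(Ω₁) = +0.214620-0.134214i ; Y_{3,-3}(Ω₂) = +0.105993-0.010916i ; Δ = +0.021283-0.016569i
  [-2]  conj(Y_{3,-2})(Ω₁) = -0.363115+0.141914i ; Y_{3,-2}(Ω₂) = -0.177445-0.263866i ; Δ = +0.101879+0.070632i
  [-1]  conj(Y_{3,-1})(Ω₁) = +0.112024-0.021113i ; Y_{3,-1}(Ω₂) = -0.191556+0.359660i ; Δ = -0.013865+0.044335i
  [+0]  conj(Y_{3,0})(Ω₁) = +0.314511-0.000000i ; Y_{3,0}(Ω₂) = -0.003649+0.000000i ; Δ = -0.001148+0.000000i
  [+1]  conj(Y_{3,1})(Ω₁) = -0.112024-0.021113i ; Y_{3,1}(Ω₂) = +0.191556+0.359660i ; Δ = -0.013865-0.044335i
  [+2]  conj(Y_{3,2})(Ω₁) = -0.363115-0.141914i ; Y_{3,2}(Ω₂) = -0.177445+0.263866i ; Δ = +0.101879-0.070632i
  [+3]  conj(Y_{3,3})(Ω₁) = -0.214620-0.134214i ; Y_{3,3}(Ω₂) = -0.105993-0.010916i ; Δ = +0.021283+0.016569i
Σ over m = +0.217446-0.000000i; ×(4π/7) → +0.390359-0.000000i. Real part: 0.390359

0.390359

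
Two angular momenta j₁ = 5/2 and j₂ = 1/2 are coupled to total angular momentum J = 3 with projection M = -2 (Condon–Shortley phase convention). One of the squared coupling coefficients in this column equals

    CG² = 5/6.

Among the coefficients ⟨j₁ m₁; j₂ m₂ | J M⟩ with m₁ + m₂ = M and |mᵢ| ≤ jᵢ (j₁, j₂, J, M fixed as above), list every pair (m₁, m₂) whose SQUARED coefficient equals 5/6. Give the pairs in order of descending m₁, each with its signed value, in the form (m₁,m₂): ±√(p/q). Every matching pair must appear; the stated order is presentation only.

Admissible pairs with m₁+m₂ = M = -2: (-5/2,1/2), (-3/2,-1/2)
  (m₁,m₂)=(-3/2,-1/2): CG² = 5/6, CG = +√(5/6)   ← matches the target
  (m₁,m₂)=(-5/2,1/2): CG² = 1/6, CG = +√(1/6)
Pairs with CG² = 5/6: (-3/2,-1/2): +√(5/6)

(-3/2,-1/2): +√(5/6)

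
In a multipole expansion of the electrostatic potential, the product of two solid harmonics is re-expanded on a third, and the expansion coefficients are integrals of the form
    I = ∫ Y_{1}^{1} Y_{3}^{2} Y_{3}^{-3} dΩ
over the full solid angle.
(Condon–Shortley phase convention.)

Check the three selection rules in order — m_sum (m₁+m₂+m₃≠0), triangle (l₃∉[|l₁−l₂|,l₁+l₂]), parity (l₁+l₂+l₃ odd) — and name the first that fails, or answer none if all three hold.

azimuthal sum: 1 + 2 − 3 = 0  ✓
2 ≤ 3 ≤ 4 (triangle on l)  ✓
L = 1 + 3 + 3 = 7 (odd)  ✗

parity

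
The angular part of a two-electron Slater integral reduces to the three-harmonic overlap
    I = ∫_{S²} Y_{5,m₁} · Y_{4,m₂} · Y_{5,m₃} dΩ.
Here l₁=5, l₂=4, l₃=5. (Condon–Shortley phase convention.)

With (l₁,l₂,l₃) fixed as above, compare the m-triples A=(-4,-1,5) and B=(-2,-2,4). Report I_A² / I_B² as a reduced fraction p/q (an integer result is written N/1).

12/5

l's match ⇒ only the (l;m) 3-j factors differ between A and B.
A: triangle coeff Δ(5,4,5) = 1/3153150; Σ_t [3,3]: t=3:−1/103680 = -1/103680; (3j)²=4/143 [(5 4 5; -4 -1 5)], sign=-1
B: triangle coeff Δ(5,4,5) = 1/3153150; Σ_t [1,2]: t=1:−1/25920 t=2:+1/11520 = 1/20736; (3j)²=5/429 [(5 4 5; -2 -2 4)], sign=-1
I_A²/I_B² = (4/143)/(5/429) = 12/5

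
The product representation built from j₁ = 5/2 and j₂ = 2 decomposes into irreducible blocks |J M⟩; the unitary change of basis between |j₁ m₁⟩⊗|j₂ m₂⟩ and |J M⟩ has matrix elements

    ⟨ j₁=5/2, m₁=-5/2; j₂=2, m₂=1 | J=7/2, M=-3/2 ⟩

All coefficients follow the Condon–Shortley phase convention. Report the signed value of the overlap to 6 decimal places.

triangle: 1!×4!×3!/9! = 144/362880
(j±m)!: 0!×5!×3!×1!×2!×5! = 172800
prefactor² = (2J+1)×Δ×N² = 3840/7
  k=1: −1/(1!×0!×4!×2!×0!×1!) = -1/48
Σ = -1/48  ⇒  CG² = 3840/7×(-1/48)² = 5/21
CG = −√(5/21) = -0.487950

-0.487950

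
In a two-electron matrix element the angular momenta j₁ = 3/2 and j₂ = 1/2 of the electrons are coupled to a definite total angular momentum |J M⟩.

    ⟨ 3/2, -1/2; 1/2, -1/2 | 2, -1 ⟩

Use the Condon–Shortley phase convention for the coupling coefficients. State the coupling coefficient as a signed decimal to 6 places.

+0.866025

√[5·0!3!1!/5! · 1!2!0!1!1!3!] = √(3)
  +(−1)^0/∏(0,0,2,0,1,1)! = 1/2  (running 1/2)
⟨..|..⟩ = √(3)·(1/2) = +0.866025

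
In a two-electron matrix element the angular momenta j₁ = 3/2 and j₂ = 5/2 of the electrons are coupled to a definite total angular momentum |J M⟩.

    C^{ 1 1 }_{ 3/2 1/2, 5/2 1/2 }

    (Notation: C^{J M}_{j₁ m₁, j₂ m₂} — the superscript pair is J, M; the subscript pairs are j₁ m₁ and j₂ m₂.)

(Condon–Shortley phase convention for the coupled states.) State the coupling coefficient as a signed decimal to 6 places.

−√(3/20) = -0.387298

√[3·3!0!2!/6! · 2!1!3!2!2!0!] = √(12/5)
  +(−1)^1/∏(1,2,0,2,0,0)! = -1/4  (running -1/4)
⟨..|..⟩ = √(12/5)·(-1/4) = -0.387298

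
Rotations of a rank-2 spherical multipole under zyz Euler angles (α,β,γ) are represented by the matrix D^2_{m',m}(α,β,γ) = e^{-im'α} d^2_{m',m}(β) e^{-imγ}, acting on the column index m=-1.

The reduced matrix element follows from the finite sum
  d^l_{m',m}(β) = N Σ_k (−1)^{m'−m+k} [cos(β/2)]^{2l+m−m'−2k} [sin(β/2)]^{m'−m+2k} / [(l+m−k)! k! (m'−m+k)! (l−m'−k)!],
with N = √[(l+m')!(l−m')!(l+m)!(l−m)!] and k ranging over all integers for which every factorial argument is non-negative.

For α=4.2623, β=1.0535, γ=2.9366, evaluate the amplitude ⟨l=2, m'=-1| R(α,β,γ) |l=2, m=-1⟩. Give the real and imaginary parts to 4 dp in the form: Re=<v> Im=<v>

Re=-0.0050 Im=-0.0065

Split into d^2_{-1,-1}(β=1.0535) × two z-phases.
With c≡cos(β/2)=0.864445 and s≡sin(β/2)=0.502727, N=[1·6·1·6]^{1/2}=6.000000
k: max(0,(-1)−(-1))=0 … min(2+(-1),2−(-1))=1
  k=0: (−1)^0·6.0000/(6)·0.8644^4·0.5027^0 = +0.558406
  k=1: (−1)^1·6.0000/(2)·0.8644^2·0.5027^2 = -0.566579
d^2_{-1,-1}(1.0535) = +0.558406 -0.566579 = -0.008172
Phases: e^{-i·(-1)·4.2623}=-0.435046-0.900408i, e^{-i·(-1)·2.9366}=-0.979062+0.203560i ⇒ D=-0.004979-0.006480i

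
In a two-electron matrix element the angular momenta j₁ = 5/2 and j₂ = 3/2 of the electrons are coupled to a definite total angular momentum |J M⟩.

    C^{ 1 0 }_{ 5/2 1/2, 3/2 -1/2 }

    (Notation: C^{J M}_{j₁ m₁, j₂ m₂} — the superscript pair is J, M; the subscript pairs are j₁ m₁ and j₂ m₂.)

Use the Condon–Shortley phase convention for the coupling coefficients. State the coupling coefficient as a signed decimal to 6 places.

−√(3/10) ≈ -0.547723

j₁+j₂−J=3  J+j₁−j₂=2  J−j₁+j₂=0  j₁+j₂+J+1=6
(j₁±m₁, j₂±m₂, J±M) = (3,2,1,2,1,1)
P² = 6/5
sum k=1..1:
  [1] −1/2 = -1/2
S = -1/2
C² = P²·S² = 3/10 ; C = -0.547723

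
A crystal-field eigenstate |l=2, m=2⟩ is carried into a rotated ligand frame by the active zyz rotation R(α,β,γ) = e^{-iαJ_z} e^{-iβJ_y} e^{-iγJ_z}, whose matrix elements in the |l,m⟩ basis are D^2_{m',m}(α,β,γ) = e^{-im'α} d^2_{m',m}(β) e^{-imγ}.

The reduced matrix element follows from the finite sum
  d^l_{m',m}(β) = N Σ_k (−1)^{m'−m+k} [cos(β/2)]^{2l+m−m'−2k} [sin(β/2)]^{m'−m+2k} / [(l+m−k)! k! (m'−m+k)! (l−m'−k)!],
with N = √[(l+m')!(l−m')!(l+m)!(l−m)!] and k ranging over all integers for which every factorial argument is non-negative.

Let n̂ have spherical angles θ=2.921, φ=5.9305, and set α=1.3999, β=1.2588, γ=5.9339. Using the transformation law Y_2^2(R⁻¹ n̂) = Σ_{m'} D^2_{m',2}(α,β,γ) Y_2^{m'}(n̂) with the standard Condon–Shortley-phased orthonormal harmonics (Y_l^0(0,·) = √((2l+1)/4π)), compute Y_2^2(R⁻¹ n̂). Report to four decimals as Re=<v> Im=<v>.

Need the full column D^2_{m',2} for m'=−2..2 at α=1.3999, β=1.2588, γ=5.9339.
cos(β/2)=0.808381, sin(β/2)=0.588660
d^2_{-2,2}: single k=4 term ⇒ +0.120076;  D = -0.112515-0.041938i
d^2_{-1,2}: single k=3 term ⇒ +0.329791;  D = -0.166058+0.284933i
d^2_{0,2}: single k=2 term ⇒ +0.554672;  D = +0.424747+0.356723i
d^2_{1,2}: single k=1 term ⇒ +0.621931;  D = +0.475146-0.401291i
d^2_{2,2}: single k=0 term ⇒ +0.427036;  D = -0.216040-0.368356i
Y_2^{m'}(θ=2.921,φ=5.9305) and Σ D·Y over m':
  (-0.1125-0.0419i)·(+0.0141+0.0120i)  (-0.1661+0.2849i)·(-0.1548-0.0570i)  (+0.4247+0.3567i)·(+0.5855+0.0000i)  (+0.4751-0.4013i)·(+0.1548-0.0570i)  (-0.2160-0.3684i)·(+0.0141-0.0120i)
Y_2^2(R⁻¹ n̂) = +0.332766+0.080488i

Re=0.3328 Im=0.0805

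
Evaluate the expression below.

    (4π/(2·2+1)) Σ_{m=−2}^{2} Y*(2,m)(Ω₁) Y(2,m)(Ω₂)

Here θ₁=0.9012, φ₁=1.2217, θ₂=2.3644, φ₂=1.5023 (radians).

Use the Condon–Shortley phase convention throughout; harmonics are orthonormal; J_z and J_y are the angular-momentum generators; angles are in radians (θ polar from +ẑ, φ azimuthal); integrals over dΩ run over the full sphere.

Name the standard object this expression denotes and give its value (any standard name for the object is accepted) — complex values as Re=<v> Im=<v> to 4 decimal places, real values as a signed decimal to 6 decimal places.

This sum is the spherical-harmonic addition theorem: it equals the Legendre polynomial P_l(cos γ) of the angle γ between the two directions.
Addition theorem: P_2(cos γ) = (4π/5) Σ_m Y*_{lm}(Ω₁) Y_{lm}(Ω₂), m = −2…2:
  term(m=-2) = (0.038192, -0.024008)   from Y*(Ω₁)=(-0.181903, 0.152654), Y(Ω₂)=(-0.188188, -0.025943)
  term(m=-1) = (-0.139525, 0.040212)   from Y*(Ω₁)=(0.128597, 0.353283), Y(Ω₂)=(-0.026434, 0.385317)
  term(m=+0) = (0.008125, 0.000000)   from Y*(Ω₁)=(0.049104, -0.000000), Y(Ω₂)=(0.165459, 0.000000)
  term(m=+1) = (-0.139525, -0.040212)   from Y*(Ω₁)=(-0.128597, 0.353283), Y(Ω₂)=(0.026434, 0.385317)
  term(m=+2) = (0.038192, 0.024008)   from Y*(Ω₁)=(-0.181903, -0.152654), Y(Ω₂)=(-0.188188, 0.025943)
Σ over m = (-0.194541, 0.000000); ×(4π/5) → (-0.488936, 0.000000). Real part: -0.488936

Legendre polynomial (addition theorem), -0.488936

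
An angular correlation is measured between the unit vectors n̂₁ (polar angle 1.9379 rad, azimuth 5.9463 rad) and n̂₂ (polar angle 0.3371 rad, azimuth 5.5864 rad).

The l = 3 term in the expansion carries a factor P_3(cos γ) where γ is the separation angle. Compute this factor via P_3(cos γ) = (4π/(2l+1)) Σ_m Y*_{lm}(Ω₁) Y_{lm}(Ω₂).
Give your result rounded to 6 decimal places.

Summing Y*_{l m}(θ₁,φ₁)·Y_{l m}(θ₂,φ₂) over m ∈ [−3, 3]; prefactor 4π/(2·3+1) = 1.795196:
  m=-3: Y*=+0.180250-0.287414i  Y=-0.007495+0.013104i  product +0.002415+0.004516i
  m=-2: Y*=-0.249723+0.199381i  Y=+0.018601+0.103857i  product -0.025352-0.022227i
  m=-1: Y*=-0.101323+0.035487i  Y=+0.283067+0.236873i  product -0.037087-0.013955i
  m=+0: Y*=+0.315545-0.000000i  Y=+0.511713+0.000000i  product +0.161469+0.000000i
  m=+1: Y*=+0.101323+0.035487i  Y=-0.283067+0.236873i  product -0.037087+0.013955i
  m=+2: Y*=-0.249723-0.199381i  Y=+0.018601-0.103857i  product -0.025352+0.022227i
  m=+3: Y*=-0.180250-0.287414i  Y=+0.007495+0.013104i  product +0.002415-0.004516i
Total Σ_m = +0.041421-0.000000i. Multiply by 1.795196: +0.074358-0.000000i. P_3(cos γ) = 0.074358

0.074358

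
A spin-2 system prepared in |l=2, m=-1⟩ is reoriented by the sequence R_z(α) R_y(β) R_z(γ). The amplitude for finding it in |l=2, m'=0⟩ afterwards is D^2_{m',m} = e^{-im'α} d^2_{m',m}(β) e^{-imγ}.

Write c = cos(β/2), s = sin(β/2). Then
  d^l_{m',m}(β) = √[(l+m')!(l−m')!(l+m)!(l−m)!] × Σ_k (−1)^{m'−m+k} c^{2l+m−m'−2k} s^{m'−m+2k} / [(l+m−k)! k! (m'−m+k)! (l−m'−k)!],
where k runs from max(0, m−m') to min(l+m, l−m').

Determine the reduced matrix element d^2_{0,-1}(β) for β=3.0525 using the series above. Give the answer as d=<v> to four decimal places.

d^2_{0,-1}(β=3.0525) via the finite sum:
c=cos(3.052500/2)=0.044532, s=sin(3.052500/2)=0.999008; N=√[2·2·1·6]=4.898979
k∈{0,1} keeps every argument non-negative
  k=0: (−1)^1·4.8990/(2)·0.0445^3·0.9990^1 = -0.000216
  k=1: (−1)^2·4.8990/(2)·0.0445^1·0.9990^3 = +0.108755
d^2_{0,-1}(3.0525) = -0.000216 +0.108755 = +0.108539

d=0.1085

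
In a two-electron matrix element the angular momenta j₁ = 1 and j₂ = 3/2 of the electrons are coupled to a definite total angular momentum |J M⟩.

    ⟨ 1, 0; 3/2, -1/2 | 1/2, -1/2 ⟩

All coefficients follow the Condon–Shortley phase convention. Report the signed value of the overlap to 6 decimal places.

−√(1/3) = -0.577350

triangle: 2!*0!*1!/4! = 2/24
(j±m)!: 1!*1!*1!*2!*0!*1! = 2
prefactor² = (2J+1)*Δ*N² = 1/3
  k=1: −1/(1!*1!*0!*0!*0!*1!) = -1
Σ = -1  ⇒  CG² = 1/3*(-1)² = 1/3
CG = −√(1/3) = -0.577350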